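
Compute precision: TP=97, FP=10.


Precision = TP/(TP+FP)
= 97/(97+10)
= 97/107 = 90.65%

90.65%


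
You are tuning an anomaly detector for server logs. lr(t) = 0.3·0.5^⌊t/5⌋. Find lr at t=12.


n_drops = ⌊12/5⌋ = 2
lr = 0.3·0.5^2 = 0.3·0.25 = 0.075

0.075


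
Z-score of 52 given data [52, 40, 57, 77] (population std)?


μ = 56.5, σ = 13.351
z = (52 - 56.5)/13.351 = -0.3371

-0.3371


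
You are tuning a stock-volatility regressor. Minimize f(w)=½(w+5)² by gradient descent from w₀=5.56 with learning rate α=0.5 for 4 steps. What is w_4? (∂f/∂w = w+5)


step 1: grad = 5.56+5 = 10.56; w = 5.56 - 0.5·(10.56) = 0.28
step 2: grad = 0.28+5 = 5.28; w = 0.28 - 0.5·(5.28) = -2.36
step 3: grad = -2.36+5 = 2.64; w = -2.36 - 0.5·(2.64) = -3.68
step 4: grad = -3.68+5 = 1.32; w = -3.68 - 0.5·(1.32) = -4.34

-4.34


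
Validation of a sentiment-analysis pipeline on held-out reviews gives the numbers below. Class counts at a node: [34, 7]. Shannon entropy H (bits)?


Probabilities: [34/41, 7/41] ≈ [0.8293, 0.1707]
H = -((34/41)·log₂(34/41) + (7/41)·log₂(7/41))
  = 0.6594 bits

0.6594 bits


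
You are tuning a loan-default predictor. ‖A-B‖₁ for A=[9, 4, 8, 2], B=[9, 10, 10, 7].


d = |9-9| + |4-10| + |8-10| + |2-7|
  = 0 + 6 + 2 + 5
  = 13

13


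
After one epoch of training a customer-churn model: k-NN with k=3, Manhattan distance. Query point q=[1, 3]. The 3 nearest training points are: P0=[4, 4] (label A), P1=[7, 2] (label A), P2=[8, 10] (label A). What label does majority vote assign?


d(q,P0) = 4  (label A)
d(q,P1) = 7  (label A)
d(q,P2) = 14  (label A)
Votes: A=3, B=0
Majority → A

A


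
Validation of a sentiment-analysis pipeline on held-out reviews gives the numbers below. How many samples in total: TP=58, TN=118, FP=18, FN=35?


Total = TP + TN + FP + FN
= 58 + 118 + 18 + 35
= 229
(Predicted positive: 76, predicted negative: 153)

229


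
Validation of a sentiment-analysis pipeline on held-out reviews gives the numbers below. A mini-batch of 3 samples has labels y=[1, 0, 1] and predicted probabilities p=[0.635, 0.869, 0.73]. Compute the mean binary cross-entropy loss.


L[0] = -ln(0.635) = 0.4541
L[1] = -ln(1-0.869) = -ln(0.131) = 2.0326
L[2] = -ln(0.73) = 0.3147
mean = (0.4541 + 2.0326 + 0.3147)/3 = 0.9338

0.9338


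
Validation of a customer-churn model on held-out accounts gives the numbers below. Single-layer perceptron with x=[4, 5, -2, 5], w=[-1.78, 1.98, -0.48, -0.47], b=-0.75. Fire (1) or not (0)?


z = (4)·(-1.78) + (5)·(1.98) + (-2)·(-0.48) + (5)·(-0.47) - 0.75
  = 0.64
step(z) = 1 (z≥0)

1


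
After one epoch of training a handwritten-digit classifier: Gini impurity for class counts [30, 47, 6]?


Probabilities: [30/83, 47/83, 6/83] ≈ [0.3614, 0.5663, 0.0723]
Σpᵢ² = (900 + 2209 + 36)/83² = 3145/6889
Gini = 1 - Σpᵢ² = 1 - 3145/6889 = 0.5435

0.5435


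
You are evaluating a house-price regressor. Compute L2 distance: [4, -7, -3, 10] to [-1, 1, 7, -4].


d = √((4+ 1)² + (-7-1)² + (-3-7)² + (10+ 4)²)
  = √(25 + 64 + 100 + 196)
  = √385 = 19.6214

19.6214


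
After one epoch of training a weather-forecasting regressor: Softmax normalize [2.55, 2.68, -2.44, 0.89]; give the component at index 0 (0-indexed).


Exponentials: e^2.55=12.8071, e^2.68=14.5851, e^-2.44=0.0872, e^0.89=2.4351
Sum = 29.9145
Softmax = [0.4281, 0.4876, 0.0029, 0.0814]
p[0] = 12.8071/29.9145 = 0.4281

0.4281


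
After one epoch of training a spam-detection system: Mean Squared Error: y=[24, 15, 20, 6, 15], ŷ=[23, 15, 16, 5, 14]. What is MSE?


Squared errors: (24-23)²=1, (15-15)²=0, (20-16)²=16, (6-5)²=1, (15-14)²=1
Sum = 19
MSE = 19/5 = 19/5

19/5


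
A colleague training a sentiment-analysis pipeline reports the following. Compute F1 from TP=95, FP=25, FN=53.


Precision = 95/120 = 0.7917
Recall = 95/148 = 0.6419
F1 = 2·P·R/(P+R) = 2·TP/(2·TP+FP+FN) = 190/(190+25+53) = 190/268 = 0.709

0.709


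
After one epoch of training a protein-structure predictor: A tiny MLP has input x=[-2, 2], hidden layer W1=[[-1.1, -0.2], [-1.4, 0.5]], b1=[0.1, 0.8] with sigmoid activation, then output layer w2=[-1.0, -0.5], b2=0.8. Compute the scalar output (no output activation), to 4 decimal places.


z1[0] = (-1.1)·(-2) + (-0.2)·(2) + 0.1 = 1.9
z1[1] = (-1.4)·(-2) + (0.5)·(2) + 0.8 = 4.6
h = sigmoid(z1) = [0.8699, 0.99]
output = (-1.0)·(0.8699) + (-0.5)·(0.99) + 0.8 = -0.5649

-0.5649


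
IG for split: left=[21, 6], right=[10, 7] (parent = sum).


Parent = [31, 13], H_parent = 0.8757
H_left = 0.7642 (n=27), H_right = 0.9774 (n=17)
H_children = (27/44)·0.7642 + (17/44)·0.9774 = 0.8466
IG = 0.8757 - 0.8466 = 0.0291

0.0291


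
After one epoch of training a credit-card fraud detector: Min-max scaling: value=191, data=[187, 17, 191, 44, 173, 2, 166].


min=2, max=191
(191-2)/(191-2) = 189/189 = 1.0

1.0


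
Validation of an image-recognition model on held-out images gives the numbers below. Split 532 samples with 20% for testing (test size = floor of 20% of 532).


Test = ⌊532·20/100⌋ = 106
Train = 532 - 106 = 426

Train: 426, Test: 106


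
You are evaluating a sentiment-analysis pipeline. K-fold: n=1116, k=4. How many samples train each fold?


Fold size = 1116/4 = 279
Training per fold = 1116 - 279 = 837

837


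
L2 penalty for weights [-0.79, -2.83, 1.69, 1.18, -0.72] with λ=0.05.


‖w‖₂² = (-0.79)² + (-2.83)² + (1.69)² + (1.18)² + (-0.72)²
     = 0.6241 + 8.0089 + 2.8561 + 1.3924 + 0.5184
     = 13.3999
λ·‖w‖₂² = 0.05·13.3999 = 0.669995

0.669995


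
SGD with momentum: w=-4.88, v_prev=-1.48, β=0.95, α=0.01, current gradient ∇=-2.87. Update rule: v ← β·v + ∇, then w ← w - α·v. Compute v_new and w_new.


v_new = 0.95·-1.48 - 2.87 = -1.406 - 2.87 = -4.276
w_new = -4.88 - 0.01·-4.276 = -4.88 + 0.04276 = -4.83724

v_new=-4.276, w_new=-4.83724


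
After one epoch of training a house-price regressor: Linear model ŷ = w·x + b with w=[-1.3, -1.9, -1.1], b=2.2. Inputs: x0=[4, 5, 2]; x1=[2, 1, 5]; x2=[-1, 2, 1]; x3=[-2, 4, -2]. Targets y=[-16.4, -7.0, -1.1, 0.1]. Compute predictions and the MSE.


ŷ0 = (-1.3)·(4) + (-1.9)·(5) + (-1.1)·(2) + 2.2 = -14.7
ŷ1 = (-1.3)·(2) + (-1.9)·(1) + (-1.1)·(5) + 2.2 = -7.8
ŷ2 = (-1.3)·(-1) + (-1.9)·(2) + (-1.1)·(1) + 2.2 = -1.4
ŷ3 = (-1.3)·(-2) + (-1.9)·(4) + (-1.1)·(-2) + 2.2 = -0.6
errors² = [2.89, 0.64, 0.09, 0.49]
MSE = 4.1100/4 = 1.0275

1.0275


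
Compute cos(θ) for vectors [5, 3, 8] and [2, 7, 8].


A·B = 5·2 + 3·7 + 8·8 = 95
‖A‖ = √98 = 9.8995, ‖B‖ = √117 = 10.8167
cos = 95/(√98·√117) = 95/√11466 = 0.8872

0.8872


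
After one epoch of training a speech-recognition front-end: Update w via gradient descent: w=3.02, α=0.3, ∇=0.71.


w_new = w - α·∇
= 3.02 - 0.3·0.71
= 3.02 - 0.213
= 2.807

2.807


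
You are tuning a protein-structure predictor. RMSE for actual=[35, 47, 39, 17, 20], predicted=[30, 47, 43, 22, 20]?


MSE = 66/5 = 13.2
RMSE = √(66/5) = 3.6332

3.6332


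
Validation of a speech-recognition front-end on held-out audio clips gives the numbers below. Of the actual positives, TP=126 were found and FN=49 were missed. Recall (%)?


Recall = TP/(TP+FN)
= 126/(126+49)
= 126/175 = 72.0%

72.0%


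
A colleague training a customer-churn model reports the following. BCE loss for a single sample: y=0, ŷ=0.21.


BCE = -[y·ln(p) + (1-y)·ln(1-p)]
= -0 - 1·ln(1-0.21)
= -ln(0.79) = 0.2357

0.2357


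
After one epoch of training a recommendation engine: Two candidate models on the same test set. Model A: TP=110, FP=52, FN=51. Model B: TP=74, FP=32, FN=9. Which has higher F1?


Model A: P=110/162=0.679, R=110/161=0.6832, F1=2PR/(P+R)=2TP/(2TP+FP+FN)=220/323=0.6811
Model B: P=74/106=0.6981, R=74/83=0.8916, F1=2PR/(P+R)=2TP/(2TP+FP+FN)=148/189=0.7831
0.6811 < 0.7831 → Model B

Model B


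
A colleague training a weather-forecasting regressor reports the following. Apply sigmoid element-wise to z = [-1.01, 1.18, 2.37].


σ(-1.01) = 1/(1+e^1.01) = 0.267
σ(1.18) = 1/(1+e^-1.18) = 0.7649
σ(2.37) = 1/(1+e^-2.37) = 0.9145
result = [0.267, 0.7649, 0.9145]

[0.267, 0.7649, 0.9145]


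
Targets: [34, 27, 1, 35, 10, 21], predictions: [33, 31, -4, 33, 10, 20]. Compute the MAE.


Absolute errors: |34-33|=1, |27-31|=4, |1+ 4|=5, |35-33|=2, |10-10|=0, |21-20|=1
Sum = 13
MAE = 13/6 = 13/6

13/6


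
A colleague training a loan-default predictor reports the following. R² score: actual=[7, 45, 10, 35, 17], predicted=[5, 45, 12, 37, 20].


ȳ = 22.8
SS_res = Σ(y-ŷ)² = 21
SS_tot = Σ(y-ȳ)² = 1088.8
R² = 1 - SS_res/SS_tot = 1 - 0.0193 = 0.9807

0.9807


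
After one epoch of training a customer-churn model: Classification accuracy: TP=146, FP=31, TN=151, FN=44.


Accuracy = (TP+TN)/(TP+TN+FP+FN)
= (146+151)/(372)
= 297/372 = 79.84%

79.84%


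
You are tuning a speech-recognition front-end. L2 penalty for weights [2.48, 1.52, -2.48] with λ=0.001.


‖w‖₂² = (2.48)² + (1.52)² + (-2.48)²
     = 6.1504 + 2.3104 + 6.1504
     = 14.6112
λ·‖w‖₂² = 0.001·14.6112 = 0.014611

0.014611


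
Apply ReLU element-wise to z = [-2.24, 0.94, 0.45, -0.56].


ReLU(-2.24) = max(0, -2.24) = 0.0
ReLU(0.94) = max(0, 0.94) = 0.94
ReLU(0.45) = max(0, 0.45) = 0.45
ReLU(-0.56) = max(0, -0.56) = 0.0
result = [0.0, 0.94, 0.45, 0.0]

[0.0, 0.94, 0.45, 0.0]


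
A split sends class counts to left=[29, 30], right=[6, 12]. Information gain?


Parent = [35, 42], H_parent = 0.994
H_left = 0.9998 (n=59), H_right = 0.9183 (n=18)
H_children = (59/77)·0.9998 + (18/77)·0.9183 = 0.9807
IG = 0.994 - 0.9807 = 0.0133

0.0133


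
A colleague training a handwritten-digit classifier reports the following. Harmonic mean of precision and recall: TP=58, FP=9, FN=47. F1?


Precision = 58/67 = 0.8657
Recall = 58/105 = 0.5524
F1 = 2·P·R/(P+R) = 2·TP/(2·TP+FP+FN) = 116/(116+9+47) = 116/172 = 0.6744

0.6744


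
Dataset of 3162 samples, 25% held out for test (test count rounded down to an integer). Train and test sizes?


Test = ⌊3162·25/100⌋ = 790
Train = 3162 - 790 = 2372

Train: 2372, Test: 790


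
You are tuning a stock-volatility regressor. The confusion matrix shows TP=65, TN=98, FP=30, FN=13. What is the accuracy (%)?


Accuracy = (TP+TN)/(TP+TN+FP+FN)
= (65+98)/(206)
= 163/206 = 79.13%

79.13%


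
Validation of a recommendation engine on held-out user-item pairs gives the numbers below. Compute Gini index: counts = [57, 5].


Probabilities: [57/62, 5/62] ≈ [0.9194, 0.0806]
Σpᵢ² = (3249 + 25)/62² = 3274/3844
Gini = 1 - Σpᵢ² = 1 - 3274/3844 = 0.1483

0.1483


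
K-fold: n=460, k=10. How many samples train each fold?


Fold size = 460/10 = 46
Training per fold = 460 - 46 = 414

414


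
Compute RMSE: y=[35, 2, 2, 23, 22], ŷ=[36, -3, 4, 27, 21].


MSE = 47/5 = 9.4
RMSE = √(47/5) = 3.0659

3.0659


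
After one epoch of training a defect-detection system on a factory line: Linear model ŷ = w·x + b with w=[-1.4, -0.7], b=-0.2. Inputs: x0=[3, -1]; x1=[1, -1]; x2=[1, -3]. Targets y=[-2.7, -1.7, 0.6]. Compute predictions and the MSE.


ŷ0 = (-1.4)·(3) + (-0.7)·(-1) - 0.2 = -3.7
ŷ1 = (-1.4)·(1) + (-0.7)·(-1) - 0.2 = -0.9
ŷ2 = (-1.4)·(1) + (-0.7)·(-3) - 0.2 = 0.5
errors² = [1.0, 0.64, 0.01]
MSE = 1.6500/3 = 0.55

0.55


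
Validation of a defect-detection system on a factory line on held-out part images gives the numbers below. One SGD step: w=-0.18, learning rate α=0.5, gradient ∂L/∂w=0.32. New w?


w_new = w - α·∇
= -0.18 - 0.5·0.32
= -0.18 - 0.16
= -0.34

-0.34


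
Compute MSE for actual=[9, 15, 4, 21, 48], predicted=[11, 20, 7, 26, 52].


Squared errors: (9-11)²=4, (15-20)²=25, (4-7)²=9, (21-26)²=25, (48-52)²=16
Sum = 79
MSE = 79/5 = 79/5

79/5


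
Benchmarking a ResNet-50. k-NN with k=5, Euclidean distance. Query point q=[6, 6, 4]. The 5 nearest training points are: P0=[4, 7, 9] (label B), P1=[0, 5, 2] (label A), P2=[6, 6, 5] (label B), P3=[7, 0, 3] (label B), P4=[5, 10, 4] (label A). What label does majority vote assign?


d(q,P0) = 5.4772  (label B)
d(q,P1) = 6.4031  (label A)
d(q,P2) = 1.0  (label B)
d(q,P3) = 6.1644  (label B)
d(q,P4) = 4.1231  (label A)
Votes: A=2, B=3
Majority → B

B


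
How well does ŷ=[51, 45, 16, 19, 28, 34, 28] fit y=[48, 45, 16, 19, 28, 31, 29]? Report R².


ȳ = 30.8571
SS_res = Σ(y-ŷ)² = 19
SS_tot = Σ(y-ȳ)² = 866.86
R² = 1 - SS_res/SS_tot = 1 - 0.0219 = 0.9781

0.9781


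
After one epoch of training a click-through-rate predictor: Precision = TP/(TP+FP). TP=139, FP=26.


Precision = TP/(TP+FP)
= 139/(139+26)
= 139/165 = 84.24%

84.24%


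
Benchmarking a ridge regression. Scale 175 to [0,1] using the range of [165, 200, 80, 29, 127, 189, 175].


min=29, max=200
(175-29)/(200-29) = 146/171 = 0.8538

0.8538


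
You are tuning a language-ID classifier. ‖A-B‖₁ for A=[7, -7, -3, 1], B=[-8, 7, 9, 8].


d = |7+ 8| + |-7-7| + |-3-9| + |1-8|
  = 15 + 14 + 12 + 7
  = 48

48


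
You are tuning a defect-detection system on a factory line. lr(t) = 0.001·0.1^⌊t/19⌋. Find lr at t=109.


n_drops = ⌊109/19⌋ = 5
lr = 0.001·0.1^5 = 0.001·0.00001 = 0.00000001

0.00000001


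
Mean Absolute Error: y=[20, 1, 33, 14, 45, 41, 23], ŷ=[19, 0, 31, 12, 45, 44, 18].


Absolute errors: |20-19|=1, |1-0|=1, |33-31|=2, |14-12|=2, |45-45|=0, |41-44|=3, |23-18|=5
Sum = 14
MAE = 14/7 = 2

2


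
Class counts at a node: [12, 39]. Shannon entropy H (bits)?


Probabilities: [12/51, 39/51] ≈ [0.2353, 0.7647]
H = -((12/51)·log₂(12/51) + (39/51)·log₂(39/51))
  = 0.7871 bits

0.7871 bits


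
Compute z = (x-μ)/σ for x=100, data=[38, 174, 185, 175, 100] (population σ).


μ = 134.4, σ = 57.0144
z = (100 - 134.4)/57.0144 = -0.6034

-0.6034


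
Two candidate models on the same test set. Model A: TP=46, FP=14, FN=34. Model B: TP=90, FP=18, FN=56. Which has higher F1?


Model A: P=46/60=0.7667, R=46/80=0.575, F1=2PR/(P+R)=2TP/(2TP+FP+FN)=92/140=0.6571
Model B: P=90/108=0.8333, R=90/146=0.6164, F1=2PR/(P+R)=2TP/(2TP+FP+FN)=180/254=0.7087
0.6571 < 0.7087 → Model B

Model B


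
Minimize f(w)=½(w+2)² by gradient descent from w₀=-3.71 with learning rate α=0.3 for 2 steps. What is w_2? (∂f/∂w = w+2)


step 1: grad = -3.71+2 = -1.71; w = -3.71 - 0.3·(-1.71) = -3.197
step 2: grad = -3.197+2 = -1.197; w = -3.197 - 0.3·(-1.197) = -2.8379

-2.8379


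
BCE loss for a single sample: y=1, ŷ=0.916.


BCE = -[y·ln(p) + (1-y)·ln(1-p)]
= -1·ln(0.916) - 0
= -ln(0.916) = 0.0877

0.0877


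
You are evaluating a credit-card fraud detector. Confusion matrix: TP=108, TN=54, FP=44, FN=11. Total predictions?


Total = TP + TN + FP + FN
= 108 + 54 + 44 + 11
= 217
(Predicted positive: 152, predicted negative: 65)

217


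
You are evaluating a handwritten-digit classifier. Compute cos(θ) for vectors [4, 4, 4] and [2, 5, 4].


A·B = 4·2 + 4·5 + 4·4 = 44
‖A‖ = √48 = 6.9282, ‖B‖ = √45 = 6.7082
cos = 44/(√48·√45) = 44/√2160 = 0.9467

0.9467


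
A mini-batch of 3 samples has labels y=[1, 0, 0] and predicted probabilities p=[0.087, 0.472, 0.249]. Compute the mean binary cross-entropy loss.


L[0] = -ln(0.087) = 2.4418
L[1] = -ln(1-0.472) = -ln(0.528) = 0.6387
L[2] = -ln(1-0.249) = -ln(0.751) = 0.2863
mean = (2.4418 + 0.6387 + 0.2863)/3 = 1.1223

1.1223


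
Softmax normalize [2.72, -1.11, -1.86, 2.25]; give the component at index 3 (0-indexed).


Exponentials: e^2.72=15.1803, e^-1.11=0.3296, e^-1.86=0.1557, e^2.25=9.4877
Sum = 25.1533
Softmax = [0.6035, 0.0131, 0.0062, 0.3772]
p[3] = 9.4877/25.1533 = 0.3772

0.3772


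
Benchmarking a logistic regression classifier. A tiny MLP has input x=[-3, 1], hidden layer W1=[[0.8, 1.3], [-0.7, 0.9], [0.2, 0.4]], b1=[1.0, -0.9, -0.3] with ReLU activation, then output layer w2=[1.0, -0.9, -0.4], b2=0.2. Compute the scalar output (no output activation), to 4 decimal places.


z1[0] = (0.8)·(-3) + (1.3)·(1) + 1.0 = -0.1
z1[1] = (-0.7)·(-3) + (0.9)·(1) - 0.9 = 2.1
z1[2] = (0.2)·(-3) + (0.4)·(1) - 0.3 = -0.5
h = ReLU(z1) = [0.0, 2.1, 0.0]
output = (1.0)·(0.0) + (-0.9)·(2.1) + (-0.4)·(0.0) + 0.2 = -1.69

-1.69


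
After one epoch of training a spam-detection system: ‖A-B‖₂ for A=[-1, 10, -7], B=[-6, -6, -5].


d = √((-1+ 6)² + (10+ 6)² + (-7+ 5)²)
  = √(25 + 256 + 4)
  = √285 = 16.8819

16.8819


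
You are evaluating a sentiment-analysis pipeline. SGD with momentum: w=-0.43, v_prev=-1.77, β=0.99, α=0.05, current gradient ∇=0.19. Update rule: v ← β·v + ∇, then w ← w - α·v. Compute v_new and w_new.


v_new = 0.99·-1.77 + 0.19 = -1.7523 + 0.19 = -1.5623
w_new = -0.43 - 0.05·-1.5623 = -0.43 + 0.078115 = -0.351885

v_new=-1.5623, w_new=-0.351885


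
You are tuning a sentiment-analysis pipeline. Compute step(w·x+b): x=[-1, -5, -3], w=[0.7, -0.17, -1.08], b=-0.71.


z = (-1)·(0.7) + (-5)·(-0.17) + (-3)·(-1.08) - 0.71
  = 2.68
step(z) = 1 (z≥0)

1


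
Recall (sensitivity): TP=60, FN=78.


Recall = TP/(TP+FN)
= 60/(60+78)
= 60/138 = 43.48%

43.48%


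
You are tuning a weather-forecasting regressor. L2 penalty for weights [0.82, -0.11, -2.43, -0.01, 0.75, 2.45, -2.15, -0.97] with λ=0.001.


‖w‖₂² = (0.82)² + (-0.11)² + (-2.43)² + (-0.01)² + (0.75)² + (2.45)² + (-2.15)² + (-0.97)²
     = 0.6724 + 0.0121 + 5.9049 + 0.0001 + 0.5625 + 6.0025 + 4.6225 + 0.9409
     = 18.7179
λ·‖w‖₂² = 0.001·18.7179 = 0.018718

0.018718


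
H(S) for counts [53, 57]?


Probabilities: [53/110, 57/110] ≈ [0.4818, 0.5182]
H = -((53/110)·log₂(53/110) + (57/110)·log₂(57/110))
  = 0.999 bits

0.999 bits


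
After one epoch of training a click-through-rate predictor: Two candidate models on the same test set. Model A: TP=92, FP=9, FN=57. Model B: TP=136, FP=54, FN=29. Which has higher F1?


Model A: P=92/101=0.9109, R=92/149=0.6174, F1=2PR/(P+R)=2TP/(2TP+FP+FN)=184/250=0.736
Model B: P=136/190=0.7158, R=136/165=0.8242, F1=2PR/(P+R)=2TP/(2TP+FP+FN)=272/355=0.7662
0.736 < 0.7662 → Model B

Model B


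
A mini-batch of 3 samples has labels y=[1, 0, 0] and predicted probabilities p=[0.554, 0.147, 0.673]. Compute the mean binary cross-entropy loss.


L[0] = -ln(0.554) = 0.5906
L[1] = -ln(1-0.147) = -ln(0.853) = 0.159
L[2] = -ln(1-0.673) = -ln(0.327) = 1.1178
mean = (0.5906 + 0.159 + 1.1178)/3 = 0.6225

0.6225


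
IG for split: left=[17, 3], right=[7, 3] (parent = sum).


Parent = [24, 6], H_parent = 0.7219
H_left = 0.6098 (n=20), H_right = 0.8813 (n=10)
H_children = (20/30)·0.6098 + (10/30)·0.8813 = 0.7003
IG = 0.7219 - 0.7003 = 0.0216

0.0216


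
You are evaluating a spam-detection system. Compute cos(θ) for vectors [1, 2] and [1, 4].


A·B = 1·1 + 2·4 = 9
‖A‖ = √5 = 2.2361, ‖B‖ = √17 = 4.1231
cos = 9/(√5·√17) = 9/√85 = 0.9762

0.9762


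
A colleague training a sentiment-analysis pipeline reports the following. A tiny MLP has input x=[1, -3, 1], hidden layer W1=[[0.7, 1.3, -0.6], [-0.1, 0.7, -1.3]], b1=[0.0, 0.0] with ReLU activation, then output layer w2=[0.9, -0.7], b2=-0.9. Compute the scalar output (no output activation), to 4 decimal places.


z1[0] = (0.7)·(1) + (1.3)·(-3) + (-0.6)·(1) + 0.0 = -3.8
z1[1] = (-0.1)·(1) + (0.7)·(-3) + (-1.3)·(1) + 0.0 = -3.5
h = ReLU(z1) = [0.0, 0.0]
output = (0.9)·(0.0) + (-0.7)·(0.0) - 0.9 = -0.9

-0.9


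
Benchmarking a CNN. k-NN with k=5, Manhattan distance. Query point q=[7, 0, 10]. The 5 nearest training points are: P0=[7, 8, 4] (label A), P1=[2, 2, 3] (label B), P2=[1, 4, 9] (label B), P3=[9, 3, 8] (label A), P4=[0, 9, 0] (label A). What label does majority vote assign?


d(q,P0) = 14  (label A)
d(q,P1) = 14  (label B)
d(q,P2) = 11  (label B)
d(q,P3) = 7  (label A)
d(q,P4) = 26  (label A)
Votes: A=3, B=2
Majority → A

A


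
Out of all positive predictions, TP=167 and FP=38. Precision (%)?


Precision = TP/(TP+FP)
= 167/(167+38)
= 167/205 = 81.46%

81.46%


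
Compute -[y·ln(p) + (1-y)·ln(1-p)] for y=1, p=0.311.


BCE = -[y·ln(p) + (1-y)·ln(1-p)]
= -1·ln(0.311) - 0
= -ln(0.311) = 1.168

1.168


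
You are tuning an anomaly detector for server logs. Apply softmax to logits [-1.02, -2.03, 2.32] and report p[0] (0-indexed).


Exponentials: e^-1.02=0.3606, e^-2.03=0.1313, e^2.32=10.1757
Sum = 10.6676
Softmax = [0.0338, 0.0123, 0.9539]
p[0] = 0.3606/10.6676 = 0.0338

0.0338


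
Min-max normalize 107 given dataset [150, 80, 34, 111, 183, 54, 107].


min=34, max=183
(107-34)/(183-34) = 73/149 = 0.4899

0.4899


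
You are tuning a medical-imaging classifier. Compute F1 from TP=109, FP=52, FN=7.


Precision = 109/161 = 0.677
Recall = 109/116 = 0.9397
F1 = 2·P·R/(P+R) = 2·TP/(2·TP+FP+FN) = 218/(218+52+7) = 218/277 = 0.787

0.787


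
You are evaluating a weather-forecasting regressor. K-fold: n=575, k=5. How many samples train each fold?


Fold size = 575/5 = 115
Training per fold = 575 - 115 = 460

460


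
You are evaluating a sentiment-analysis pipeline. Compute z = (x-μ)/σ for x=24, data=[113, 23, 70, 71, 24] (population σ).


μ = 60.2, σ = 33.7485
z = (24 - 60.2)/33.7485 = -1.0726

-1.0726


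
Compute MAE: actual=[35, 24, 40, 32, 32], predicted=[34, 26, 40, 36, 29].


Absolute errors: |35-34|=1, |24-26|=2, |40-40|=0, |32-36|=4, |32-29|=3
Sum = 10
MAE = 10/5 = 2

2


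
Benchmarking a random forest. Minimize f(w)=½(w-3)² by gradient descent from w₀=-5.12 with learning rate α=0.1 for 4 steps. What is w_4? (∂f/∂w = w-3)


step 1: grad = -5.12-3 = -8.12; w = -5.12 - 0.1·(-8.12) = -4.308
step 2: grad = -4.308-3 = -7.308; w = -4.308 - 0.1·(-7.308) = -3.5772
step 3: grad = -3.5772-3 = -6.5772; w = -3.5772 - 0.1·(-6.5772) = -2.91948
step 4: grad = -2.91948-3 = -5.91948; w = -2.91948 - 0.1·(-5.91948) = -2.327532

-2.327532


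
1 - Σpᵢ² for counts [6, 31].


Probabilities: [6/37, 31/37] ≈ [0.1622, 0.8378]
Σpᵢ² = (36 + 961)/37² = 997/1369
Gini = 1 - Σpᵢ² = 1 - 997/1369 = 0.2717

0.2717


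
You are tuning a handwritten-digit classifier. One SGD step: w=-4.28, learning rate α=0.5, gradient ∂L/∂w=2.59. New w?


w_new = w - α·∇
= -4.28 - 0.5·2.59
= -4.28 - 1.295
= -5.575

-5.575


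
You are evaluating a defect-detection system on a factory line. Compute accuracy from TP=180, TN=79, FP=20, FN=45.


Accuracy = (TP+TN)/(TP+TN+FP+FN)
= (180+79)/(324)
= 259/324 = 79.94%

79.94%


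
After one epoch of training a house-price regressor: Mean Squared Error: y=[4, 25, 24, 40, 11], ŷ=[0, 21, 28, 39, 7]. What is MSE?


Squared errors: (4-0)²=16, (25-21)²=16, (24-28)²=16, (40-39)²=1, (11-7)²=16
Sum = 65
MSE = 65/5 = 13

13


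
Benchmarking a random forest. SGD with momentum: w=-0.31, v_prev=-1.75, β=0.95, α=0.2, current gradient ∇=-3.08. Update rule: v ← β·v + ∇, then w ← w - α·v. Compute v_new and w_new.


v_new = 0.95·-1.75 - 3.08 = -1.6625 - 3.08 = -4.7425
w_new = -0.31 - 0.2·-4.7425 = -0.31 + 0.9485 = 0.6385

v_new=-4.7425, w_new=0.6385


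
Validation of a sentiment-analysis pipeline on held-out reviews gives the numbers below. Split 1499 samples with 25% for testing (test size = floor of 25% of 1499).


Test = ⌊1499·25/100⌋ = 374
Train = 1499 - 374 = 1125

Train: 1125, Test: 374


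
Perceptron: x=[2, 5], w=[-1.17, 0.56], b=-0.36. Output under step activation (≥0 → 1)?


z = (2)·(-1.17) + (5)·(0.56) - 0.36
  = 0.1
step(z) = 1 (z≥0)

1


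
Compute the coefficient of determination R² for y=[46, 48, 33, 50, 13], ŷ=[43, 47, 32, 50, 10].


ȳ = 38
SS_res = Σ(y-ŷ)² = 20
SS_tot = Σ(y-ȳ)² = 958
R² = 1 - SS_res/SS_tot = 1 - 0.0209 = 0.9791

0.9791


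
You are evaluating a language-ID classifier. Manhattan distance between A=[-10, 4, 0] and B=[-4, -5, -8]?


d = |-10+ 4| + |4+ 5| + |0+ 8|
  = 6 + 9 + 8
  = 23

23


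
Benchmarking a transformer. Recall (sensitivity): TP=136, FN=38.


Recall = TP/(TP+FN)
= 136/(136+38)
= 136/174 = 78.16%

78.16%


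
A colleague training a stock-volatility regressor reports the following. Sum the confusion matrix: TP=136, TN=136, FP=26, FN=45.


Total = TP + TN + FP + FN
= 136 + 136 + 26 + 45
= 343
(Predicted positive: 162, predicted negative: 181)

343


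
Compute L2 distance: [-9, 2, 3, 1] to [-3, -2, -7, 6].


d = √((-9+ 3)² + (2+ 2)² + (3+ 7)² + (1-6)²)
  = √(36 + 16 + 100 + 25)
  = √177 = 13.3041

13.3041


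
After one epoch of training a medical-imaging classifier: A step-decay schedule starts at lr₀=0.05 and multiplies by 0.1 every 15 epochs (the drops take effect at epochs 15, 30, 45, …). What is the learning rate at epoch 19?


n_drops = ⌊19/15⌋ = 1
lr = 0.05·0.1^1 = 0.05·0.1 = 0.005

0.005


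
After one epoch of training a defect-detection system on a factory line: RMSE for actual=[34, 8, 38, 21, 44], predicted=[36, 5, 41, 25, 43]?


MSE = 39/5 = 7.8
RMSE = √(39/5) = 2.7928

2.7928


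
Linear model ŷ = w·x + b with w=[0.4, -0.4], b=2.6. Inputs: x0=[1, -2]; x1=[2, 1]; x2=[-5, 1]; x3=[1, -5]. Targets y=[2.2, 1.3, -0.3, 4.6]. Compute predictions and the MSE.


ŷ0 = (0.4)·(1) + (-0.4)·(-2) + 2.6 = 3.8
ŷ1 = (0.4)·(2) + (-0.4)·(1) + 2.6 = 3.0
ŷ2 = (0.4)·(-5) + (-0.4)·(1) + 2.6 = 0.2
ŷ3 = (0.4)·(1) + (-0.4)·(-5) + 2.6 = 5.0
errors² = [2.56, 2.89, 0.25, 0.16]
MSE = 5.8600/4 = 1.465

1.465


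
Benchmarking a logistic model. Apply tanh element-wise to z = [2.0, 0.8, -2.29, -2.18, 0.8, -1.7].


tanh(2.0) = 0.964
tanh(0.8) = 0.664
tanh(-2.29) = -0.9797
tanh(-2.18) = -0.9748
tanh(0.8) = 0.664
tanh(-1.7) = -0.9354
result = [0.964, 0.664, -0.9797, -0.9748, 0.664, -0.9354]

[0.964, 0.664, -0.9797, -0.9748, 0.664, -0.9354]


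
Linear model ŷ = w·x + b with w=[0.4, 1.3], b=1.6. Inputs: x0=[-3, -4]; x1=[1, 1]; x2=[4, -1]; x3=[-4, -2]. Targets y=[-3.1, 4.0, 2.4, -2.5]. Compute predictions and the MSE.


ŷ0 = (0.4)·(-3) + (1.3)·(-4) + 1.6 = -4.8
ŷ1 = (0.4)·(1) + (1.3)·(1) + 1.6 = 3.3
ŷ2 = (0.4)·(4) + (1.3)·(-1) + 1.6 = 1.9
ŷ3 = (0.4)·(-4) + (1.3)·(-2) + 1.6 = -2.6
errors² = [2.89, 0.49, 0.25, 0.01]
MSE = 3.6400/4 = 0.91

0.91


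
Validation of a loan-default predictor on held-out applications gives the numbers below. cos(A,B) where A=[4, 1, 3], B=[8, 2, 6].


A·B = 4·8 + 1·2 + 3·6 = 52
‖A‖ = √26 = 5.099, ‖B‖ = √104 = 10.198
cos = 52/(√26·√104) = 52/√2704 = 1.0

1.0


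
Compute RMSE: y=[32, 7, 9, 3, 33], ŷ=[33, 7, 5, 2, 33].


MSE = 18/5 = 3.6
RMSE = √(18/5) = 1.8974

1.8974


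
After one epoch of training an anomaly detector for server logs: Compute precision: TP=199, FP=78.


Precision = TP/(TP+FP)
= 199/(199+78)
= 199/277 = 71.84%

71.84%


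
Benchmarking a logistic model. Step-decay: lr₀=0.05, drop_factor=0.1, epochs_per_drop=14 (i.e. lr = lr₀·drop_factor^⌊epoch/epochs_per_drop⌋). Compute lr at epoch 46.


n_drops = ⌊46/14⌋ = 3
lr = 0.05·0.1^3 = 0.05·0.001 = 0.00005

0.00005


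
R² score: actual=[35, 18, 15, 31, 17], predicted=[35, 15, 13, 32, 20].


ȳ = 23.2
SS_res = Σ(y-ŷ)² = 23
SS_tot = Σ(y-ȳ)² = 332.8
R² = 1 - SS_res/SS_tot = 1 - 0.0691 = 0.9309

0.9309


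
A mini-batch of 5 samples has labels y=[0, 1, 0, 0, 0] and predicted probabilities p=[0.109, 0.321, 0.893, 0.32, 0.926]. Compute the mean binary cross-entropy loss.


L[0] = -ln(1-0.109) = -ln(0.891) = 0.1154
L[1] = -ln(0.321) = 1.1363
L[2] = -ln(1-0.893) = -ln(0.107) = 2.2349
L[3] = -ln(1-0.32) = -ln(0.68) = 0.3857
L[4] = -ln(1-0.926) = -ln(0.074) = 2.6037
mean = (0.1154 + 1.1363 + 2.2349 + 0.3857 + 2.6037)/5 = 1.2952

1.2952


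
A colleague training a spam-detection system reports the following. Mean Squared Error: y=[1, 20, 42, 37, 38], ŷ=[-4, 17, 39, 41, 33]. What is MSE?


Squared errors: (1+ 4)²=25, (20-17)²=9, (42-39)²=9, (37-41)²=16, (38-33)²=25
Sum = 84
MSE = 84/5 = 84/5

84/5


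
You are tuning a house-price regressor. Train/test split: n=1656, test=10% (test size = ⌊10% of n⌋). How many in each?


Test = ⌊1656·10/100⌋ = 165
Train = 1656 - 165 = 1491

Train: 1491, Test: 165


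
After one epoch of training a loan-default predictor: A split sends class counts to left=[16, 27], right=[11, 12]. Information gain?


Parent = [27, 39], H_parent = 0.976
H_left = 0.9523 (n=43), H_right = 0.9986 (n=23)
H_children = (43/66)·0.9523 + (23/66)·0.9986 = 0.9684
IG = 0.976 - 0.9684 = 0.0076

0.0076


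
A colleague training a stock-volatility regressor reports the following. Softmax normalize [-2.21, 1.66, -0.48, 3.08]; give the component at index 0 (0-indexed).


Exponentials: e^-2.21=0.1097, e^1.66=5.2593, e^-0.48=0.6188, e^3.08=21.7584
Sum = 27.7462
Softmax = [0.004, 0.1896, 0.0223, 0.7842]
p[0] = 0.1097/27.7462 = 0.004

0.004


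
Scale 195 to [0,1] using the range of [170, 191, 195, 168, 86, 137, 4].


min=4, max=195
(195-4)/(195-4) = 191/191 = 1.0

1.0


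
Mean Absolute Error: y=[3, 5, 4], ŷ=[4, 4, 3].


Absolute errors: |3-4|=1, |5-4|=1, |4-3|=1
Sum = 3
MAE = 3/3 = 1

1


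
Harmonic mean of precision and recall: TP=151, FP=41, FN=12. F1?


Precision = 151/192 = 0.7865
Recall = 151/163 = 0.9264
F1 = 2·P·R/(P+R) = 2·TP/(2·TP+FP+FN) = 302/(302+41+12) = 302/355 = 0.8507

0.8507


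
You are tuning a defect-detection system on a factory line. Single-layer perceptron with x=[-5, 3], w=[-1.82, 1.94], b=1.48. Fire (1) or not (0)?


z = (-5)·(-1.82) + (3)·(1.94) + 1.48
  = 16.4
step(z) = 1 (z≥0)

1


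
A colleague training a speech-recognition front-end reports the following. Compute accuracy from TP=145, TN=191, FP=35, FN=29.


Accuracy = (TP+TN)/(TP+TN+FP+FN)
= (145+191)/(400)
= 336/400 = 84.0%

84.0%


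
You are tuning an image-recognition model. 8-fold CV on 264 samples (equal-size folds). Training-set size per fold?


Fold size = 264/8 = 33
Training per fold = 264 - 33 = 231

231


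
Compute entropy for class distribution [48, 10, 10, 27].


Probabilities: [48/95, 10/95, 10/95, 27/95] ≈ [0.5053, 0.1053, 0.1053, 0.2842]
H = -((48/95)·log₂(48/95) + (10/95)·log₂(10/95) + (10/95)·log₂(10/95) + (27/95)·log₂(27/95))
  = 1.6972 bits

1.6972 bits


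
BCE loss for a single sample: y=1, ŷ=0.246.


BCE = -[y·ln(p) + (1-y)·ln(1-p)]
= -1·ln(0.246) - 0
= -ln(0.246) = 1.4024

1.4024


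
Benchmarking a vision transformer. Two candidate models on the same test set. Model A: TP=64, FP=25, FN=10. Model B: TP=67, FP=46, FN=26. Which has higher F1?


Model A: P=64/89=0.7191, R=64/74=0.8649, F1=2PR/(P+R)=2TP/(2TP+FP+FN)=128/163=0.7853
Model B: P=67/113=0.5929, R=67/93=0.7204, F1=2PR/(P+R)=2TP/(2TP+FP+FN)=134/206=0.6505
0.7853 > 0.6505 → Model A

Model A


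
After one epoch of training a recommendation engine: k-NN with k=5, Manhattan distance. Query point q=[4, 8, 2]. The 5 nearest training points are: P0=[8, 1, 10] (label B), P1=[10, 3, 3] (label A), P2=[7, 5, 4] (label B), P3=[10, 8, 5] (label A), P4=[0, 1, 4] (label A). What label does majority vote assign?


d(q,P0) = 19  (label B)
d(q,P1) = 12  (label A)
d(q,P2) = 8  (label B)
d(q,P3) = 9  (label A)
d(q,P4) = 13  (label A)
Votes: A=3, B=2
Majority → A

A


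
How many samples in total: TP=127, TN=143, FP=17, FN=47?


Total = TP + TN + FP + FN
= 127 + 143 + 17 + 47
= 334
(Predicted positive: 144, predicted negative: 190)

334


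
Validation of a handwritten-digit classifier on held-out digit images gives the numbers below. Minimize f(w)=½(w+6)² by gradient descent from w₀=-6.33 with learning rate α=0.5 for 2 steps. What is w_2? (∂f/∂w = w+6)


step 1: grad = -6.33+6 = -0.33; w = -6.33 - 0.5·(-0.33) = -6.165
step 2: grad = -6.165+6 = -0.165; w = -6.165 - 0.5·(-0.165) = -6.0825

-6.0825


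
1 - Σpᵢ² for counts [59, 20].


Probabilities: [59/79, 20/79] ≈ [0.7468, 0.2532]
Σpᵢ² = (3481 + 400)/79² = 3881/6241
Gini = 1 - Σpᵢ² = 1 - 3881/6241 = 0.3781

0.3781


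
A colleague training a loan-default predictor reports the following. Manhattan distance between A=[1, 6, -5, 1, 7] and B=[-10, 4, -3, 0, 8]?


d = |1+ 10| + |6-4| + |-5+ 3| + |1-0| + |7-8|
  = 11 + 2 + 2 + 1 + 1
  = 17

17


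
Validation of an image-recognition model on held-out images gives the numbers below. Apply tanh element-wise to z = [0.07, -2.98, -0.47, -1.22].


tanh(0.07) = 0.0699
tanh(-2.98) = -0.9949
tanh(-0.47) = -0.4382
tanh(-1.22) = -0.8397
result = [0.0699, -0.9949, -0.4382, -0.8397]

[0.0699, -0.9949, -0.4382, -0.8397]


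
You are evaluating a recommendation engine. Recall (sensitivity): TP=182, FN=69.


Recall = TP/(TP+FN)
= 182/(182+69)
= 182/251 = 72.51%

72.51%


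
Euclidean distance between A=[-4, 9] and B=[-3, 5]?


d = √((-4+ 3)² + (9-5)²)
  = √(1 + 16)
  = √17 = 4.1231

4.1231


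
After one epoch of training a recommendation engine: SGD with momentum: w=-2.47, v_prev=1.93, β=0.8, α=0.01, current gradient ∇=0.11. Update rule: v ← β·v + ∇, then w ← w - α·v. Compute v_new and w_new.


v_new = 0.8·1.93 + 0.11 = 1.544 + 0.11 = 1.654
w_new = -2.47 - 0.01·1.654 = -2.47 - 0.01654 = -2.48654

v_new=1.654, w_new=-2.48654


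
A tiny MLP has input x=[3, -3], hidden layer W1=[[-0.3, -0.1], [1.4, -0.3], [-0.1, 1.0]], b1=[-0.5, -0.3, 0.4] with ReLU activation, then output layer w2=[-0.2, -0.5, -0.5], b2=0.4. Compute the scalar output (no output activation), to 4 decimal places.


z1[0] = (-0.3)·(3) + (-0.1)·(-3) - 0.5 = -1.1
z1[1] = (1.4)·(3) + (-0.3)·(-3) - 0.3 = 4.8
z1[2] = (-0.1)·(3) + (1.0)·(-3) + 0.4 = -2.9
h = ReLU(z1) = [0.0, 4.8, 0.0]
output = (-0.2)·(0.0) + (-0.5)·(4.8) + (-0.5)·(0.0) + 0.4 = -2.0

-2.0


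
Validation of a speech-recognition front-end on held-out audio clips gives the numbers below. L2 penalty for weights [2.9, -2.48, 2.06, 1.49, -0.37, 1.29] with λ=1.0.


‖w‖₂² = (2.9)² + (-2.48)² + (2.06)² + (1.49)² + (-0.37)² + (1.29)²
     = 8.41 + 6.1504 + 4.2436 + 2.2201 + 0.1369 + 1.6641
     = 22.8251
λ·‖w‖₂² = 1.0·22.8251 = 22.8251

22.8251


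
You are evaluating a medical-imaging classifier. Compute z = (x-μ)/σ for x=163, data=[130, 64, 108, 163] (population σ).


μ = 116.25, σ = 35.9609
z = (163 - 116.25)/35.9609 = 1.3

1.3


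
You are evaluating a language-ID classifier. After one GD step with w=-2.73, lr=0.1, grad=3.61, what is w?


w_new = w - α·∇
= -2.73 - 0.1·3.61
= -2.73 - 0.361
= -3.091

-3.091


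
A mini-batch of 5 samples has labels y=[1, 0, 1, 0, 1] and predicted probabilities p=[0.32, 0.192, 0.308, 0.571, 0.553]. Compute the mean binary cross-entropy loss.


L[0] = -ln(0.32) = 1.1394
L[1] = -ln(1-0.192) = -ln(0.808) = 0.2132
L[2] = -ln(0.308) = 1.1777
L[3] = -ln(1-0.571) = -ln(0.429) = 0.8463
L[4] = -ln(0.553) = 0.5924
mean = (1.1394 + 0.2132 + 1.1777 + 0.8463 + 0.5924)/5 = 0.7938

0.7938


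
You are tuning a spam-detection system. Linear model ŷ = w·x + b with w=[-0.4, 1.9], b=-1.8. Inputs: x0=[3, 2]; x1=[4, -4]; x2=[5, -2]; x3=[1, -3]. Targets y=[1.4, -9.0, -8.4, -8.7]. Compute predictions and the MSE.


ŷ0 = (-0.4)·(3) + (1.9)·(2) - 1.8 = 0.8
ŷ1 = (-0.4)·(4) + (1.9)·(-4) - 1.8 = -11.0
ŷ2 = (-0.4)·(5) + (1.9)·(-2) - 1.8 = -7.6
ŷ3 = (-0.4)·(1) + (1.9)·(-3) - 1.8 = -7.9
errors² = [0.36, 4.0, 0.64, 0.64]
MSE = 5.6400/4 = 1.41

1.41


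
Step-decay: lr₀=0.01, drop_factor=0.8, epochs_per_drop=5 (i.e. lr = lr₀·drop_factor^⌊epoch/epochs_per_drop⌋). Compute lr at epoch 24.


n_drops = ⌊24/5⌋ = 4
lr = 0.01·0.8^4 = 0.01·0.4096 = 0.004096

0.004096


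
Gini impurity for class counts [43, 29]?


Probabilities: [43/72, 29/72] ≈ [0.5972, 0.4028]
Σpᵢ² = (1849 + 841)/72² = 2690/5184
Gini = 1 - Σpᵢ² = 1 - 2690/5184 = 0.4811

0.4811


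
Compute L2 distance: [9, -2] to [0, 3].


d = √((9-0)² + (-2-3)²)
  = √(81 + 25)
  = √106 = 10.2956

10.2956


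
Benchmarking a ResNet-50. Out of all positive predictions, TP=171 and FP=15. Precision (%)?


Precision = TP/(TP+FP)
= 171/(171+15)
= 171/186 = 91.94%

91.94%


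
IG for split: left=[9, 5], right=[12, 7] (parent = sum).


Parent = [21, 12], H_parent = 0.9457
H_left = 0.9403 (n=14), H_right = 0.9495 (n=19)
H_children = (14/33)·0.9403 + (19/33)·0.9495 = 0.9456
IG = 0.9457 - 0.9456 = 0.0001

0.0001


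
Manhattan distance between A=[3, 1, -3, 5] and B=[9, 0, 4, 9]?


d = |3-9| + |1-0| + |-3-4| + |5-9|
  = 6 + 1 + 7 + 4
  = 18

18


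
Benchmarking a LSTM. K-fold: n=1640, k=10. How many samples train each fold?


Fold size = 1640/10 = 164
Training per fold = 1640 - 164 = 1476

1476


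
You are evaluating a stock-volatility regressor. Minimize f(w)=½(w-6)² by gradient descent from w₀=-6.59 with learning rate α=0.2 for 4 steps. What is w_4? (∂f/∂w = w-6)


step 1: grad = -6.59-6 = -12.59; w = -6.59 - 0.2·(-12.59) = -4.072
step 2: grad = -4.072-6 = -10.072; w = -4.072 - 0.2·(-10.072) = -2.0576
step 3: grad = -2.0576-6 = -8.0576; w = -2.0576 - 0.2·(-8.0576) = -0.44608
step 4: grad = -0.44608-6 = -6.44608; w = -0.44608 - 0.2·(-6.44608) = 0.843136

0.843136


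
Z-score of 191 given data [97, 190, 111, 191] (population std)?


μ = 147.25, σ = 43.5338
z = (191 - 147.25)/43.5338 = 1.005

1.005


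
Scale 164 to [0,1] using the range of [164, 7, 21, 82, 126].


min=7, max=164
(164-7)/(164-7) = 157/157 = 1.0

1.0


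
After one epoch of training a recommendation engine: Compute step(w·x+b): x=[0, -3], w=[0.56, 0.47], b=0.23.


z = (0)·(0.56) + (-3)·(0.47) + 0.23
  = -1.18
step(z) = 0 (z<0)

0


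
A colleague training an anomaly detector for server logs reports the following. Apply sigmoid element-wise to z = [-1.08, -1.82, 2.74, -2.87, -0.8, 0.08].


σ(-1.08) = 1/(1+e^1.08) = 0.2535
σ(-1.82) = 1/(1+e^1.82) = 0.1394
σ(2.74) = 1/(1+e^-2.74) = 0.9393
σ(-2.87) = 1/(1+e^2.87) = 0.0537
σ(-0.8) = 1/(1+e^0.8) = 0.31
σ(0.08) = 1/(1+e^-0.08) = 0.52
result = [0.2535, 0.1394, 0.9393, 0.0537, 0.31, 0.52]

[0.2535, 0.1394, 0.9393, 0.0537, 0.31, 0.52]


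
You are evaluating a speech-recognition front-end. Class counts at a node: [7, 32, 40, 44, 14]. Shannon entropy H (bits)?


Probabilities: [7/137, 32/137, 40/137, 44/137, 14/137] ≈ [0.0511, 0.2336, 0.292, 0.3212, 0.1022]
H = -((7/137)·log₂(7/137) + (32/137)·log₂(32/137) + (40/137)·log₂(40/137) + (44/137)·log₂(44/137) + (14/137)·log₂(14/137))
  = 2.0904 bits

2.0904 bits


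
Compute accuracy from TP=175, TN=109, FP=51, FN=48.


Accuracy = (TP+TN)/(TP+TN+FP+FN)
= (175+109)/(383)
= 284/383 = 74.15%

74.15%


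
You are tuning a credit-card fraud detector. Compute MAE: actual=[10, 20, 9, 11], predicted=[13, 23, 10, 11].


Absolute errors: |10-13|=3, |20-23|=3, |9-10|=1, |11-11|=0
Sum = 7
MAE = 7/4 = 7/4

7/4


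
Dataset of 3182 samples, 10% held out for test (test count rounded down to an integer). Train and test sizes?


Test = ⌊3182·10/100⌋ = 318
Train = 3182 - 318 = 2864

Train: 2864, Test: 318


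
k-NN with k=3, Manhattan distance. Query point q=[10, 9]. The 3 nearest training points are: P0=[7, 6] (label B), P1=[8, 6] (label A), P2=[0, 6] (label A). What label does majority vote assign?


d(q,P0) = 6  (label B)
d(q,P1) = 5  (label A)
d(q,P2) = 13  (label A)
Votes: A=2, B=1
Majority → A

A


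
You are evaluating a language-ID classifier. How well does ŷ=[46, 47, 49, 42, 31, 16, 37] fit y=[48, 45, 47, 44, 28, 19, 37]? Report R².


ȳ = 38.2857
SS_res = Σ(y-ŷ)² = 34
SS_tot = Σ(y-ȳ)² = 727.43
R² = 1 - SS_res/SS_tot = 1 - 0.0467 = 0.9533

0.9533


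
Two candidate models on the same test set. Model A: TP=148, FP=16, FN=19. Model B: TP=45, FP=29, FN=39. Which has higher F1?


Model A: P=148/164=0.9024, R=148/167=0.8862, F1=2PR/(P+R)=2TP/(2TP+FP+FN)=296/331=0.8943
Model B: P=45/74=0.6081, R=45/84=0.5357, F1=2PR/(P+R)=2TP/(2TP+FP+FN)=90/158=0.5696
0.8943 > 0.5696 → Model A

Model A
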